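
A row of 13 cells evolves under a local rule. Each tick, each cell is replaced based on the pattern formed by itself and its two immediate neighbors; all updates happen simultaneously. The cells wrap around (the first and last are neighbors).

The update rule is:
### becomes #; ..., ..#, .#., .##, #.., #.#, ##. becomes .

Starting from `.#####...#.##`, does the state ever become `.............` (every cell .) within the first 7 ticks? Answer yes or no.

..###........
...#.........
.............
all cells are . at tick 3

yes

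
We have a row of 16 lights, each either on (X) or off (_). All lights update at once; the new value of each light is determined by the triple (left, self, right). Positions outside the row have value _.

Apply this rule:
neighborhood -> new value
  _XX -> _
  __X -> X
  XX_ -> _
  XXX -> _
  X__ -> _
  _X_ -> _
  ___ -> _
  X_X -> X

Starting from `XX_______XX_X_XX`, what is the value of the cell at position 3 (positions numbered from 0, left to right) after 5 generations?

generation 1: ________X__X_X__
generation 2: _______X__X_X___
generation 3: ______X__X_X____
generation 4: _____X__X_X_____
generation 5: ____X__X_X______
position 3 holds _

_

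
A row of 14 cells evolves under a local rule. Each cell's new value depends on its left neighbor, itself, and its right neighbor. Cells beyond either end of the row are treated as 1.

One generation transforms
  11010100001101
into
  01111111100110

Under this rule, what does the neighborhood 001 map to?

0

At position 9 the neighborhood is 001; the next row has 0 there.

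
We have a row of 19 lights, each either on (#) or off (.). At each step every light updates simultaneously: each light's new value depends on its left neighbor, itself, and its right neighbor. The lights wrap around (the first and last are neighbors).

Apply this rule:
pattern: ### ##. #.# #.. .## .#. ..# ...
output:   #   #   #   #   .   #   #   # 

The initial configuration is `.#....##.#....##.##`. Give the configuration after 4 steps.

step 1: ######.#######.##.#
step 2: #######.#######.##.
step 3: .#######.#######.##
step 4: #.#######.#######.#

#.#######.#######.#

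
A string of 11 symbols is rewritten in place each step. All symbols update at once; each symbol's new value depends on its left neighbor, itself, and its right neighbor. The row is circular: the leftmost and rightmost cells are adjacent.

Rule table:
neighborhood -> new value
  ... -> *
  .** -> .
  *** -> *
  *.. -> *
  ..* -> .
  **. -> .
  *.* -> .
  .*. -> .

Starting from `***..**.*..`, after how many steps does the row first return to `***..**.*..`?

.*.*.....*.
....****..*
***..**.*..

3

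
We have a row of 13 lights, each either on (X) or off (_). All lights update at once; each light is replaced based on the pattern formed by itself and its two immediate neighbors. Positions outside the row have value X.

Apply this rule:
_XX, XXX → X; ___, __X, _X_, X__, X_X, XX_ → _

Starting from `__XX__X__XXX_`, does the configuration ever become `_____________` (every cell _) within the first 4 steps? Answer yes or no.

yes

__X______XX__
_________X___
_____________
all cells are _ at step 3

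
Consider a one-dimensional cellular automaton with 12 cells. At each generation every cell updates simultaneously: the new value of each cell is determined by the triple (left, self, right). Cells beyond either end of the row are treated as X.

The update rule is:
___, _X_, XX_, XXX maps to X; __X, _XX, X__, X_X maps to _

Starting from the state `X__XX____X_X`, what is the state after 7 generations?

generation 1: X___X_XX_X__
generation 2: X_X_X__X_X__
generation 3: X_X_X__X_X__  (fixed point — unchanged through generation 7)

X_X_X__X_X__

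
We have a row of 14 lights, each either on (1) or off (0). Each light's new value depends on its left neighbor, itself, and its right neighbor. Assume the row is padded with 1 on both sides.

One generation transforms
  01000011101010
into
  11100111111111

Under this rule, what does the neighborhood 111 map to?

1

At position 7 the neighborhood is 111; the next row has 1 there.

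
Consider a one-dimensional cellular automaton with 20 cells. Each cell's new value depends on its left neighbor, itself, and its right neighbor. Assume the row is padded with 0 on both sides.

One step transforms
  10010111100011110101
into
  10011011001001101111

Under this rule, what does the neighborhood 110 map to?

At position 8 the neighborhood is 110; the next row has 0 there.

0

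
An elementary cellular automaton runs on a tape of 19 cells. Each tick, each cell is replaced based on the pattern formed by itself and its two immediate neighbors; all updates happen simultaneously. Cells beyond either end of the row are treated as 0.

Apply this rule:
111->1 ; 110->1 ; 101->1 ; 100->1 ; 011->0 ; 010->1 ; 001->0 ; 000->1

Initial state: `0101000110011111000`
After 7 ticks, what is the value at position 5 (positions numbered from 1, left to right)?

1

0111110011001111111
0011111001100111111
1001111100110011111
1100111110011001111
0110011111001100111
0011001111100110011
1001100111110011001
position 5 holds 1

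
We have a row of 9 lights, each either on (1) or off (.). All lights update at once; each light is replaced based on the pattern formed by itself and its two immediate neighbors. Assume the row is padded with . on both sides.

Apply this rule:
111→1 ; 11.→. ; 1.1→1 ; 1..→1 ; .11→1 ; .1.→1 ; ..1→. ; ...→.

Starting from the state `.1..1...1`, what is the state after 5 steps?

.1.1111.1

.11.11..1
.1.11.1.1
.111.1111
.11.1111.
.1.1111.1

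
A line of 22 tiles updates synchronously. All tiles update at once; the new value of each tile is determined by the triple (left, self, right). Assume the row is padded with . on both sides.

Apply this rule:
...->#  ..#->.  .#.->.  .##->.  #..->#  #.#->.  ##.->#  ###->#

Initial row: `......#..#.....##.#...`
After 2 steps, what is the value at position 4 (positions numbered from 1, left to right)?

step 1: #####..#..####..#..###
step 2: .#####..#..####..#..##
position 4 holds #

#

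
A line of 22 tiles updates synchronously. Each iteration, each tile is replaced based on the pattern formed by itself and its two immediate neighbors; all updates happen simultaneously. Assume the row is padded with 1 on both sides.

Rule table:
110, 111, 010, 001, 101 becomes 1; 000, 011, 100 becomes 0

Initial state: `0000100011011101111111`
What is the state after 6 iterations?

1110111110111011011101

0001100101101110111111
0010101110110111011111
0111110111011011101111
1011111011101101110111
1101111101110110111011
1110111110111011011101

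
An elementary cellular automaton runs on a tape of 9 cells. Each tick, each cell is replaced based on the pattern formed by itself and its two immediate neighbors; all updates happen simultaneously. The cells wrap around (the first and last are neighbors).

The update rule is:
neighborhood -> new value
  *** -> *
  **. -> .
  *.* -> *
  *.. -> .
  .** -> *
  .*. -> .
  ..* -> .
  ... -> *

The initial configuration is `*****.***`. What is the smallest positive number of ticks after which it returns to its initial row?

9

****.****
***.*****
**.******
*.*******
.********
********.
*******.*
******.**
*****.***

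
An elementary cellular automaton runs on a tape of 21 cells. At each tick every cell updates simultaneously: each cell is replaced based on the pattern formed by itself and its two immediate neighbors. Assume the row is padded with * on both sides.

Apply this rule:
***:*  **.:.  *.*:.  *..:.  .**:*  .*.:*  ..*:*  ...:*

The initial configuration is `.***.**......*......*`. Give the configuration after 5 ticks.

.*.*.*****..*********

.**..*..******.******
.*..**.******..******
.*.**..*****..*******
.*.*..*****..********
.*.*.*****..*********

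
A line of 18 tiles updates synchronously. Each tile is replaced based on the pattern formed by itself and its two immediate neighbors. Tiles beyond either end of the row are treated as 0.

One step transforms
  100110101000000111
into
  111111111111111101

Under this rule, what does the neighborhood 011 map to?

At position 3 the neighborhood is 011; the next row has 1 there.

1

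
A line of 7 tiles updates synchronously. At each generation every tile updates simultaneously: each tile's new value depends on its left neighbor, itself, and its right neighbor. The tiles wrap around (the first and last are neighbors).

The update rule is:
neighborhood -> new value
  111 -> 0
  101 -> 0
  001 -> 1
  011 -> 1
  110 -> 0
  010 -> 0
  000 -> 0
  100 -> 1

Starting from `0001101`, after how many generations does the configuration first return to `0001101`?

28

1011000
0010101
1100000
1010001
0001011
1010010
0001100
0011010
0110001
0101010
1000001
0100011
0010110
0100101
0011000
0110100
1100010
1010100
0000011
1000110
0101100
1001010
0110000
1101000
1000101
0101001
0000110
0001101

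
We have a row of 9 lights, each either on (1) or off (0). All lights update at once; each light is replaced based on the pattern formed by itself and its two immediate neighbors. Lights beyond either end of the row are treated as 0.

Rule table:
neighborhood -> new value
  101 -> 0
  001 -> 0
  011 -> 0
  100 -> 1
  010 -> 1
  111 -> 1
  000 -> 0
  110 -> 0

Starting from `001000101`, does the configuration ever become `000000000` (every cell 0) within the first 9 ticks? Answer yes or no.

no

001100101
000010101
000010101  (fixed point — unchanged through tick 9)
tick 9 is 000010101, still not uniform 0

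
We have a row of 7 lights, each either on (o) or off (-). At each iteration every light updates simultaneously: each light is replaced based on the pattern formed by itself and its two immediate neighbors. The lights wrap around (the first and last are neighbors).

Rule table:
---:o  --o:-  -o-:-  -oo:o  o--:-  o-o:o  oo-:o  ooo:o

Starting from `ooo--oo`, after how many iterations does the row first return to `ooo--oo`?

ooo--oo

1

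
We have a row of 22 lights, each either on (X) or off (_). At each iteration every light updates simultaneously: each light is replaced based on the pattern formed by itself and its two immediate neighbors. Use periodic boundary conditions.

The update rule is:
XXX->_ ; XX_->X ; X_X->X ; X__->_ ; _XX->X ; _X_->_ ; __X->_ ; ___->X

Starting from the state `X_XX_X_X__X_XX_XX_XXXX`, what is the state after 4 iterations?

___XXX__X_X__X__X___X_

XXXXX_X____XXXXXXXX___
X___XX__XX_X______X_X_
__X_XX__XXX__XXXX__X_X
___XXX__X_X__X__X___X_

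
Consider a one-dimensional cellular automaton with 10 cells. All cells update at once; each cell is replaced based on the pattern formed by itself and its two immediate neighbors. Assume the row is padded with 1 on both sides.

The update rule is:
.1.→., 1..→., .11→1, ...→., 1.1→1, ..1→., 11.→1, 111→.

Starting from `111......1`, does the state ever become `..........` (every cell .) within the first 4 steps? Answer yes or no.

no

step 1: ..1......1
step 2: .........1
step 3: .........1  (fixed point — unchanged through step 4)
step 4 is .........1, still not uniform .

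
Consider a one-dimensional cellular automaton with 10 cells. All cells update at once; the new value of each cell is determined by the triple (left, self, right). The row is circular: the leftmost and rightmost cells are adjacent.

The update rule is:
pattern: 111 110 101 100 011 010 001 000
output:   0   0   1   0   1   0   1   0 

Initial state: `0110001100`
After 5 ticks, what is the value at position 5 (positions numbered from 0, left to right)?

0

1100011000
1000110001
0001100011
0011000110
0110001100
position 5 holds 0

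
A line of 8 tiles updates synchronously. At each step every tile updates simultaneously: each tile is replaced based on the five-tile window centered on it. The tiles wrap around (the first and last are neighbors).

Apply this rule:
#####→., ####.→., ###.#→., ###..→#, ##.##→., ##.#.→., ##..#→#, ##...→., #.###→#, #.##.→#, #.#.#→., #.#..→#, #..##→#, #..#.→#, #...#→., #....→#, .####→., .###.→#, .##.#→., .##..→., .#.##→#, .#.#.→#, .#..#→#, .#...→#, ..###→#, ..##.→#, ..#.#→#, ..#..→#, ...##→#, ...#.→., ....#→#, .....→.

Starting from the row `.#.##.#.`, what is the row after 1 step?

####..##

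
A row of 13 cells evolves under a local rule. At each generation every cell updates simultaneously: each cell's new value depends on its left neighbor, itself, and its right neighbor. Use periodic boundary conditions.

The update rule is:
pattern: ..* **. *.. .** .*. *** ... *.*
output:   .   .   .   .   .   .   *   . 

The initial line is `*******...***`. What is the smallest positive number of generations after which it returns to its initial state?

........*....
*******...***

2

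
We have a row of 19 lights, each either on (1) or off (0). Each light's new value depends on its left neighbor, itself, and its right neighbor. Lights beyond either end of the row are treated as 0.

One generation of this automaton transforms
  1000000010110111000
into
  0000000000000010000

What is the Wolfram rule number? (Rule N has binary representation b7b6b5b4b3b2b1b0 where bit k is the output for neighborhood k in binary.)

128

position 14: 111 → 1  (bit 7 = 1)
position 11: 110 → 0  (bit 6 = 0)
position 9: 101 → 0  (bit 5 = 0)
position 1: 100 → 0  (bit 4 = 0)
position 10: 011 → 0  (bit 3 = 0)
position 0: 010 → 0  (bit 2 = 0)
position 7: 001 → 0  (bit 1 = 0)
position 2: 000 → 0  (bit 0 = 0)
bits b7..b0 = 10000000 = 128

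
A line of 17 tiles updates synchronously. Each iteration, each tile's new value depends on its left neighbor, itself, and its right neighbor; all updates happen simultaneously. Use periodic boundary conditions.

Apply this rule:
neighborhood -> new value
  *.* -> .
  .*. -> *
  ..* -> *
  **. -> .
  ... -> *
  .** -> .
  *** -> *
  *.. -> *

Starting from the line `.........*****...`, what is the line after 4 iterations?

******...*****...

*********.***.***
********...*...**
*******.*******.*
******...*****...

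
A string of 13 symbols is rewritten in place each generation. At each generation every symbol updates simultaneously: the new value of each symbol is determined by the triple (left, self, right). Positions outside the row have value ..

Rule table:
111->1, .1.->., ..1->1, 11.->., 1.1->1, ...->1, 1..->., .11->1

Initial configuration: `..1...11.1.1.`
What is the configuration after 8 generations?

.1.1..1..1..1

11..111.1.1..
1..111.1.1..1
..111.1.1..1.
1111.1.1..1..
111.1.1..1..1
11.1.1..1..1.
1.1.1..1..1..
.1.1..1..1..1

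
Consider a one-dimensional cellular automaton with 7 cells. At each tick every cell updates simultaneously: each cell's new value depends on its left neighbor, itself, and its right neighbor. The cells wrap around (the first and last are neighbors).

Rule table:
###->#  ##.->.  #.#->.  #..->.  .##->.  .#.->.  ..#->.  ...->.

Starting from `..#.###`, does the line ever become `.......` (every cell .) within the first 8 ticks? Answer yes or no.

tick 1: .....#.
tick 2: .......
all cells are . at tick 2

yes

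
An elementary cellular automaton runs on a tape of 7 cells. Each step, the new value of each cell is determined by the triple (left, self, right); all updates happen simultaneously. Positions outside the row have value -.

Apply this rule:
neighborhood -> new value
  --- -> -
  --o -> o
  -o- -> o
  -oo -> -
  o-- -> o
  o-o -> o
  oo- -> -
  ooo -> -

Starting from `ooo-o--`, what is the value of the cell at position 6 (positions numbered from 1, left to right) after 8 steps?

-

---ooo-
--o---o
-ooo-oo
o---o--
oo-ooo-
--o---o  (repeats step 2; period 4)
step 8: o---o--
position 6 holds -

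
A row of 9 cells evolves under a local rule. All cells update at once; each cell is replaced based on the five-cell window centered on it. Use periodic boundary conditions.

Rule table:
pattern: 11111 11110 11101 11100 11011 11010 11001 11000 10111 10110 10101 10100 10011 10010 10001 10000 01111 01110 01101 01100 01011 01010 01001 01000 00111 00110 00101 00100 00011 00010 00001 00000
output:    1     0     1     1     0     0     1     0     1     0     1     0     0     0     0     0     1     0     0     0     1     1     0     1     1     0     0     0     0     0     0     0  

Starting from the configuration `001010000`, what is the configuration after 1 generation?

000101000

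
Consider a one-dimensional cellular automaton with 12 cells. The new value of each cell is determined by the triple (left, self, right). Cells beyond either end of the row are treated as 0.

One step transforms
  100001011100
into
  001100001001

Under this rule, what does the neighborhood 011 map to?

0

At position 7 the neighborhood is 011; the next row has 0 there.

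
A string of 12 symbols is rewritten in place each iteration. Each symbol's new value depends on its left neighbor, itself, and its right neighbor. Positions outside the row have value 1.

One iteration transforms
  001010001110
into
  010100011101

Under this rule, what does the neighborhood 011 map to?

At position 8 the neighborhood is 011; the next row has 1 there.

1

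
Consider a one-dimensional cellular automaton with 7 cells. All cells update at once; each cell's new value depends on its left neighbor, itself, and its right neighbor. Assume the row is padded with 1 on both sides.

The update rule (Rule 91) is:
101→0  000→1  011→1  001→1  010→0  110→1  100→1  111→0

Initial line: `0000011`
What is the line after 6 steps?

0000111

1111110
0000010
1111100
0000111
1111100  (repeats step 3; period 2)
step 6: 0000111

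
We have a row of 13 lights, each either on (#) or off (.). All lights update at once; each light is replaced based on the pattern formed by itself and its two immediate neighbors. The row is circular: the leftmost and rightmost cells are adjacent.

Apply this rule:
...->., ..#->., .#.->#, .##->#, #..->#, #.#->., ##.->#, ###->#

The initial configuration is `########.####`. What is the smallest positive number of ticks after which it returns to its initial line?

1

########.####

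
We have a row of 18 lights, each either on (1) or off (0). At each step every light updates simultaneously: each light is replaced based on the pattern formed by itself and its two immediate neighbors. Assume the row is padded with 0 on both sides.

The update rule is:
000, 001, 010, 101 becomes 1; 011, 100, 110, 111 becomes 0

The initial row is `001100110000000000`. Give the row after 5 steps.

110001000111111111
000111011000000000
111000100011111111
000011101100000000
111100010001111111

111100010001111111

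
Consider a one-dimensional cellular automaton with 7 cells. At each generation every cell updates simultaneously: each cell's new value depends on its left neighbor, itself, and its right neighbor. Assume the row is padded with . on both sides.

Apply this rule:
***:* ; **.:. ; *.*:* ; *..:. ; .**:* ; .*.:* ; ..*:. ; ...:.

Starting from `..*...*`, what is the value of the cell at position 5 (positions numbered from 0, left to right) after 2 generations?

.

..*...*  (fixed point — unchanged through generation 2)
position 5 holds .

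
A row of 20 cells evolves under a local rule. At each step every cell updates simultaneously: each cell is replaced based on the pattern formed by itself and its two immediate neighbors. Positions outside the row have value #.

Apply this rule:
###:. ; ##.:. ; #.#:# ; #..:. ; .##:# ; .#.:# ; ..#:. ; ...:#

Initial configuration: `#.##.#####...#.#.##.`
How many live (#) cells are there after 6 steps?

.##.##.....#.#####.#
##.##..###.###....##
..##...#..##...##.#.
..#..#.#..#..#.#.###
..#..###..#..#####..
..#..#....#..#......
count of #: 4

4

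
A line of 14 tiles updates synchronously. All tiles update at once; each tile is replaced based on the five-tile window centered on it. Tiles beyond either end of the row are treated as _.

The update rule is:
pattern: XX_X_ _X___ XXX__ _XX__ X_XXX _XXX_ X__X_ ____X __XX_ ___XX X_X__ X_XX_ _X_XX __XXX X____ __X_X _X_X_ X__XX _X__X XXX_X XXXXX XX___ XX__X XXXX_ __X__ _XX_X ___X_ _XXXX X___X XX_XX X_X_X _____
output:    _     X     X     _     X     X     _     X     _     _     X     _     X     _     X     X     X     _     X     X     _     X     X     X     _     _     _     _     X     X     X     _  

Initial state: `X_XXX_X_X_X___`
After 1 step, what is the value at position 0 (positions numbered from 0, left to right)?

step 1: XXXXX_XXXXXXX_
position 0 holds X

X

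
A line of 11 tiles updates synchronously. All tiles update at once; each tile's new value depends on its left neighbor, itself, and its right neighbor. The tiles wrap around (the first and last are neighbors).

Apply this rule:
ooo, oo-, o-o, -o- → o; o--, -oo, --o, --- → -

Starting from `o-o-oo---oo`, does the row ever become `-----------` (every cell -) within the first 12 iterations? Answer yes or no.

no

oooo-o----o
oooooo-----
-ooooo-----
--oooo-----
---ooo-----
----oo-----
-----o-----
-----o-----  (fixed point — unchanged through iteration 12)
iteration 12 is -----o-----, still not uniform -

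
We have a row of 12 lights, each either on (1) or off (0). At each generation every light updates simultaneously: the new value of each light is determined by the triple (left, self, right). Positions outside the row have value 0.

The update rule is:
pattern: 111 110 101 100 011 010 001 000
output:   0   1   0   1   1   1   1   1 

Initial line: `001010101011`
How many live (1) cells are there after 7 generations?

generation 1: 111010101011
generation 2: 101010101011
generation 3: 101010101011  (fixed point — unchanged through generation 7)
count of 1: 7

7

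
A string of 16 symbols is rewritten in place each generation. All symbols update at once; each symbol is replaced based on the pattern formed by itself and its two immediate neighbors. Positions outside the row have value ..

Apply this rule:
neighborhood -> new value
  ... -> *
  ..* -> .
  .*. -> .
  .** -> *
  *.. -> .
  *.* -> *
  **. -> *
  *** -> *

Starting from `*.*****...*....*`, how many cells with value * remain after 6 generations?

14

.******.*...**..
.*******..*.**.*
.*******...****.
.*******.*.****.
.********.*****.
.**************.
count of *: 14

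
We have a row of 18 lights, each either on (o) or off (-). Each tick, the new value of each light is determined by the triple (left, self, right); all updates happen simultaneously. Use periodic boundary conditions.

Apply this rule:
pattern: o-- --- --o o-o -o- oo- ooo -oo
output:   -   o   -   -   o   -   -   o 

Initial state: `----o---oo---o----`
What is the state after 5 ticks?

ooo-o-o-o--o-o-ooo
----o-o-o--o-o-o--
ooo-o-o-o--o-o-o-o
----o-o-o--o-o-o-o
-oo-o-o-o--o-o-o-o

-oo-o-o-o--o-o-o-o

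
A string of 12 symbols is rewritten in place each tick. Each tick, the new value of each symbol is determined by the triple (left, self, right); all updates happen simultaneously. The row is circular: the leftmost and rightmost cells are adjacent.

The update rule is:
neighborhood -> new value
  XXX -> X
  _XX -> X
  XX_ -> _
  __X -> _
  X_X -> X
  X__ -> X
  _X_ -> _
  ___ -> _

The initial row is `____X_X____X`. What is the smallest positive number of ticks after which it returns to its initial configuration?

tick 1: X____X_X____
tick 2: _X____X_X___
tick 3: __X____X_X__
tick 4: ___X____X_X_
tick 5: ____X____X_X
tick 6: X____X____X_
tick 7: _X____X____X
tick 8: X_X____X____
tick 9: _X_X____X___
tick 10: __X_X____X__
tick 11: ___X_X____X_
tick 12: ____X_X____X

12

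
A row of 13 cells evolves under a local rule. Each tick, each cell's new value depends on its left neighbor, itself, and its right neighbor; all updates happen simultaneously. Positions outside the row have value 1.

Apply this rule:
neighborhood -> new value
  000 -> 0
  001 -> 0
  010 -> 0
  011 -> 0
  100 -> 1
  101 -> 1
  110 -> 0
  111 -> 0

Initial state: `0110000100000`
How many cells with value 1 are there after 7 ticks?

5

tick 1: 1001000010000
tick 2: 0100100001000
tick 3: 1010010000100
tick 4: 0101001000010
tick 5: 1010100100001
tick 6: 0101010010000
tick 7: 1010101001000
count of 1: 5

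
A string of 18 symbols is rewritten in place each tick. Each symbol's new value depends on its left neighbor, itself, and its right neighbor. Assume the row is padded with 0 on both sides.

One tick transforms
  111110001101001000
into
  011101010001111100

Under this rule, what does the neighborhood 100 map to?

At position 5 the neighborhood is 100; the next row has 1 there.

1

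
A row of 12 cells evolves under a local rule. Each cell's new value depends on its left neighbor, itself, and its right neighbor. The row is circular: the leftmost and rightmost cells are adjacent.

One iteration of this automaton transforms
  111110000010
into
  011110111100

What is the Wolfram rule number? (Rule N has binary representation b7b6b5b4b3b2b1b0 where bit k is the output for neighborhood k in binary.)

position 1: 111 → 1  (bit 7 = 1)
position 4: 110 → 1  (bit 6 = 1)
position 11: 101 → 0  (bit 5 = 0)
position 5: 100 → 0  (bit 4 = 0)
position 0: 011 → 0  (bit 3 = 0)
position 10: 010 → 0  (bit 2 = 0)
position 9: 001 → 1  (bit 1 = 1)
position 6: 000 → 1  (bit 0 = 1)
bits b7..b0 = 11000011 = 195

195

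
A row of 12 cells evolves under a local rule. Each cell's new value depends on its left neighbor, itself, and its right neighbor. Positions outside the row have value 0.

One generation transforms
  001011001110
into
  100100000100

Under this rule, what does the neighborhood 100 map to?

At position 6 the neighborhood is 100; the next row has 0 there.

0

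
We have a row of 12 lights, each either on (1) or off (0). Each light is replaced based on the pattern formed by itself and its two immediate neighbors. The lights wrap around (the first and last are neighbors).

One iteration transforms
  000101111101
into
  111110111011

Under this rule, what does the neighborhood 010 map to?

1

At position 3 the neighborhood is 010; the next row has 1 there.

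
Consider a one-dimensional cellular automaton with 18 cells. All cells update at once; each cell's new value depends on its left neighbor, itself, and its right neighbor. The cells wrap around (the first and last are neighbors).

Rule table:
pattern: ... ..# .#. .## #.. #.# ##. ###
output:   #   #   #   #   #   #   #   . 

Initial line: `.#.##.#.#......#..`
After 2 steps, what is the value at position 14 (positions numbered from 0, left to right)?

.

##################
..................
position 14 holds .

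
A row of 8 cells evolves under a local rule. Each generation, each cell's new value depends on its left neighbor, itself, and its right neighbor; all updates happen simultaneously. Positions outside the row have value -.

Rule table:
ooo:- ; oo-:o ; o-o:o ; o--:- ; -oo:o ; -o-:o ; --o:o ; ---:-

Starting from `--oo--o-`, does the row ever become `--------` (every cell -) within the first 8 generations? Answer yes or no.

no

-ooo-oo-
oo-oooo-
oooo--o-
o--o-oo-
o-ooooo-
ooo---o-
o-o--oo-
ooo-ooo-
generation 8 is ooo-ooo-, still not uniform -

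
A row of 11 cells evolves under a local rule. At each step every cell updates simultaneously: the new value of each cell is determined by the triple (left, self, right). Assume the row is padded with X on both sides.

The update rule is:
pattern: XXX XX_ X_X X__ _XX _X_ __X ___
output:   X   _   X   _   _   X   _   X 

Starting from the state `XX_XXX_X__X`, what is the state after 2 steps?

step 1: X_X_X_XX___
step 2: _XXXXX___X_

_XXXXX___X_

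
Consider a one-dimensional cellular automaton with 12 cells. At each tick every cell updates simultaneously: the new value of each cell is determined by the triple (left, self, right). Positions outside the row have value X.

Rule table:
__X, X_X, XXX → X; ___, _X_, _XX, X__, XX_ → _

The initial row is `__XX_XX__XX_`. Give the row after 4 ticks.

_X___X__X_X_

_X__X___X__X
X__X___X__X_
__X___X__X_X
_X___X__X_X_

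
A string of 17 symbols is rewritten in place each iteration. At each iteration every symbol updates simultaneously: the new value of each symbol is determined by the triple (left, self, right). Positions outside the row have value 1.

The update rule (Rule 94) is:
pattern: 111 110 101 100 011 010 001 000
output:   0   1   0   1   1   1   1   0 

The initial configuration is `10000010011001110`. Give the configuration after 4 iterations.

iteration 1: 11000111111111010
iteration 2: 01101100000001010
iteration 3: 01101110000011010
iteration 4: 01101011000111010

01101011000111010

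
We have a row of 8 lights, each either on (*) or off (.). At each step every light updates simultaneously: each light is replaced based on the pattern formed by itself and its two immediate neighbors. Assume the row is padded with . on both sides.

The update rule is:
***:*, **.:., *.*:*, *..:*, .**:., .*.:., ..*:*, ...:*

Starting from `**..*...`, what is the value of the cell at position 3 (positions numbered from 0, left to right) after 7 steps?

step 1: ..**.***
step 2: **..*.*.
step 3: ..**.*.*
step 4: **..*.*.  (repeats step 2; period 2)
step 7: ..**.*.*
position 3 holds *

*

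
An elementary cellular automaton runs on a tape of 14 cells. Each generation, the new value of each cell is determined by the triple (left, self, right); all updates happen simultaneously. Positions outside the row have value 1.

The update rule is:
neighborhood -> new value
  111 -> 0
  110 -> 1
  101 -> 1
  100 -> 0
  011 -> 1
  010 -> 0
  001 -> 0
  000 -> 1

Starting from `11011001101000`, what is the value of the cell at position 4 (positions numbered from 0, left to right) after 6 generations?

0

01111001110010
11001001010001
01000000100101
10011110000011
10010010111010
10000001101101
position 4 holds 0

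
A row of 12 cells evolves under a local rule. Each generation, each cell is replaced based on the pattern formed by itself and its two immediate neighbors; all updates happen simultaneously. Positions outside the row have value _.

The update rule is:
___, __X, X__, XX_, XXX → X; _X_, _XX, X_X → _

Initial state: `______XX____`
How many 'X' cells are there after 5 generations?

XXXXXX_XXXXX
_XXXXX__XXXX
X_XXXXXX_XXX
___XXXXX__XX
XXX_XXXXXX_X
count of X: 10

10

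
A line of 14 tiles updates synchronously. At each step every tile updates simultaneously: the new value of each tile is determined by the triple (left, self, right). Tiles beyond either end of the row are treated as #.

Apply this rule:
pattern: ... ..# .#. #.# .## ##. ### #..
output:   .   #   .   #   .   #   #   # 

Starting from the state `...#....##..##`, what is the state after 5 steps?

#####.#.##.#.#

step 1: #.#.#..#.###.#
step 2: ##.#.##.#.###.
step 3: ###.#.##.#.###
step 4: ####.#.##.#.##
step 5: #####.#.##.#.#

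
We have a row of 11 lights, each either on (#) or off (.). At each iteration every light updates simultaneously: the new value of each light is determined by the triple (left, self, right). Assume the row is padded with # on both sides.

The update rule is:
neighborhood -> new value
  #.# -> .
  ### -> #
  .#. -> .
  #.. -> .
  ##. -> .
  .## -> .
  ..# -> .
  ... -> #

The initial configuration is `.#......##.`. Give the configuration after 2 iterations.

.#..##..##.

...####....
.#..##..##.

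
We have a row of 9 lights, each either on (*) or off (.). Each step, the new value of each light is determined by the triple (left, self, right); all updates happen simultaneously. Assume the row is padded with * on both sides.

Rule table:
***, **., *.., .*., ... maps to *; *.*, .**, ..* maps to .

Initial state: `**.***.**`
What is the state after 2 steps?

**..**..*
***..**..

***..**..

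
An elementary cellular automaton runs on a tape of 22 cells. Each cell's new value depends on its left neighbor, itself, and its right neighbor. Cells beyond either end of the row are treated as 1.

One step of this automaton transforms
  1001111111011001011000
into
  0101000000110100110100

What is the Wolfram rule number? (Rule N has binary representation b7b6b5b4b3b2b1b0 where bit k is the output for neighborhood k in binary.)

56

position 4: 111 → 0  (bit 7 = 0)
position 0: 110 → 0  (bit 6 = 0)
position 10: 101 → 1  (bit 5 = 1)
position 1: 100 → 1  (bit 4 = 1)
position 3: 011 → 1  (bit 3 = 1)
position 15: 010 → 0  (bit 2 = 0)
position 2: 001 → 0  (bit 1 = 0)
position 20: 000 → 0  (bit 0 = 0)
bits b7..b0 = 00111000 = 56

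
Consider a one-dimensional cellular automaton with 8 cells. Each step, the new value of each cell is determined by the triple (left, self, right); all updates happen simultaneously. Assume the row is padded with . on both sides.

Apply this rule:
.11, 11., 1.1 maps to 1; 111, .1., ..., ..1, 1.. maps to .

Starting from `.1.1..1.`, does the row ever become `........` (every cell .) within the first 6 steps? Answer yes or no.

..1.....
........
all cells are . at step 2

yes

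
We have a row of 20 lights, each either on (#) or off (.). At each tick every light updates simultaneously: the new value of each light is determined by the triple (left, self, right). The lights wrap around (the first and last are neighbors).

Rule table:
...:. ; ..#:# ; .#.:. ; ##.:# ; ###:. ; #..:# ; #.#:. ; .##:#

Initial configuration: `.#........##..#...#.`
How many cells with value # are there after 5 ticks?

#.#......#####.#.#.#
#..#....##...#.....#
###.#..####.#.#...##
..#..###..#....#.##.
.#.###.###.#..#..###
count of #: 12

12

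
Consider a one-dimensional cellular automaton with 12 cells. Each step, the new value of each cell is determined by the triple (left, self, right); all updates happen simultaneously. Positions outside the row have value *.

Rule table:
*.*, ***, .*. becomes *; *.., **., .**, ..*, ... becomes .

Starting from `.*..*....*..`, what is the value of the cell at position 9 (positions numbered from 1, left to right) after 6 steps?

**..*....*..
*...*....*..
....*....*..
....*....*..  (fixed point — unchanged through step 6)
position 9 holds .

.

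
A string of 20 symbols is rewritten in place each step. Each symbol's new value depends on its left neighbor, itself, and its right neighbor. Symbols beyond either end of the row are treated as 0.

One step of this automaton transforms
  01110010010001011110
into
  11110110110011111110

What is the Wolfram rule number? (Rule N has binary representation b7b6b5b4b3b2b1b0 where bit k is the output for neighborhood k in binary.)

238

position 2: 111 → 1  (bit 7 = 1)
position 3: 110 → 1  (bit 6 = 1)
position 14: 101 → 1  (bit 5 = 1)
position 4: 100 → 0  (bit 4 = 0)
position 1: 011 → 1  (bit 3 = 1)
position 6: 010 → 1  (bit 2 = 1)
position 0: 001 → 1  (bit 1 = 1)
position 11: 000 → 0  (bit 0 = 0)
bits b7..b0 = 11101110 = 238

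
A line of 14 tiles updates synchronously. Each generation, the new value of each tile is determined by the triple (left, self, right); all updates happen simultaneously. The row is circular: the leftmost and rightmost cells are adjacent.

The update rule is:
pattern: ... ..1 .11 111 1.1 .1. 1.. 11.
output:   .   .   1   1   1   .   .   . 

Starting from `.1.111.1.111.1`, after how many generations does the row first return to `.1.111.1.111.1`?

1.111.1.111.1.
.111.1.111.1.1
111.1.111.1.1.
11.1.111.1.1.1
1.1.111.1.1.11
.1.111.1.1.111
1.111.1.1.111.
.111.1.1.111.1
111.1.1.111.1.
11.1.1.111.1.1
1.1.1.111.1.11
.1.1.111.1.111
1.1.111.1.111.
.1.111.1.111.1

14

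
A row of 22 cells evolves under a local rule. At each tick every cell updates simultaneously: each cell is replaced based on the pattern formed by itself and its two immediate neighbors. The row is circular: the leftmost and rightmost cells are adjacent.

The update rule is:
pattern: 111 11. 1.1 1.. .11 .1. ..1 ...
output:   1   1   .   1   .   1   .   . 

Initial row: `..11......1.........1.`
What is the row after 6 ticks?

tick 1: ...11.....11........11
tick 2: 1...11.....11........1
tick 3: 11...11.....11........
tick 4: .11...11.....11.......
tick 5: ..11...11.....11......
tick 6: ...11...11.....11.....

...11...11.....11.....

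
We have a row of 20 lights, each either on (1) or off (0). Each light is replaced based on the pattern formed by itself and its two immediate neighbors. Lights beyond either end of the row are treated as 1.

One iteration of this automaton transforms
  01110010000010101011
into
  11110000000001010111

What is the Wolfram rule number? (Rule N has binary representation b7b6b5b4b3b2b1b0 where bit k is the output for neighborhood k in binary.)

position 2: 111 → 1  (bit 7 = 1)
position 3: 110 → 1  (bit 6 = 1)
position 0: 101 → 1  (bit 5 = 1)
position 4: 100 → 0  (bit 4 = 0)
position 1: 011 → 1  (bit 3 = 1)
position 6: 010 → 0  (bit 2 = 0)
position 5: 001 → 0  (bit 1 = 0)
position 8: 000 → 0  (bit 0 = 0)
bits b7..b0 = 11101000 = 232

232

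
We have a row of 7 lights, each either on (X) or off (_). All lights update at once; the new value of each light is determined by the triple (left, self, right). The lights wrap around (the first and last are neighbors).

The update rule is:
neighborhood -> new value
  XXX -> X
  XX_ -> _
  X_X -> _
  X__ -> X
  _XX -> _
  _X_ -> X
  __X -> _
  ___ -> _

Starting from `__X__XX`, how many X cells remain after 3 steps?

step 1: X_XX___
step 2: X___X__
step 3: XX__XX_
count of X: 4

4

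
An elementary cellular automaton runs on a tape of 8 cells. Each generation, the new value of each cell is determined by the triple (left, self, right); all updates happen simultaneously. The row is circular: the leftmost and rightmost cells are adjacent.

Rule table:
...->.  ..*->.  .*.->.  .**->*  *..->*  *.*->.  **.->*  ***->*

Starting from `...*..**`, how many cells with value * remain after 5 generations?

*...*.**
**....**
***...**
****..**
*****.**
count of *: 7

7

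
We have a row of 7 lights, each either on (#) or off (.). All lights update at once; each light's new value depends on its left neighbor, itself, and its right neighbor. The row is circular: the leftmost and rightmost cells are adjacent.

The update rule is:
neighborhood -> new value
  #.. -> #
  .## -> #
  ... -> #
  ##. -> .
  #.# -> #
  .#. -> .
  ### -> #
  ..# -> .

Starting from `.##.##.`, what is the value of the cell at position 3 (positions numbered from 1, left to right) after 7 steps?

#

.#.##.#
#.##.#.
.##.#.#
##.#.#.
#.#.#.#
.#.#.##
#.#.##.
position 3 holds #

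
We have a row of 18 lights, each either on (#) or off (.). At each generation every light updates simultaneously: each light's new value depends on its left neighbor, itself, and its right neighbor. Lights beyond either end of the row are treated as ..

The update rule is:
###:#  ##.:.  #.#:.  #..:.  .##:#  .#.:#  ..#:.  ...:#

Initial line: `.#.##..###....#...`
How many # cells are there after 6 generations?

8

.#.#...##..##.#.##
.#.#.#.#...#..#.#.
.#.#.#.#.#.#..#.#.
.#.#.#.#.#.#..#.#.  (fixed point — unchanged through generation 6)
count of #: 8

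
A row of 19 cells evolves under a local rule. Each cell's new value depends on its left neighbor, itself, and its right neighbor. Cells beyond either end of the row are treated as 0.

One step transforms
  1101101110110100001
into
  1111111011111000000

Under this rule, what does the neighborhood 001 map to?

At position 17 the neighborhood is 001; the next row has 0 there.

0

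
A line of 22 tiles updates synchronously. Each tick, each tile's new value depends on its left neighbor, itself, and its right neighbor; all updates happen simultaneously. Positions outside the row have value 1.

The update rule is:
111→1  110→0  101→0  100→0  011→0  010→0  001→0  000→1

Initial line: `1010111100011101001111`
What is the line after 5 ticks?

0000011001001000000111
0111000000000011110011
0010011111111001100001
0000001111110000001100
0111100111100111100000

0111100111100111100000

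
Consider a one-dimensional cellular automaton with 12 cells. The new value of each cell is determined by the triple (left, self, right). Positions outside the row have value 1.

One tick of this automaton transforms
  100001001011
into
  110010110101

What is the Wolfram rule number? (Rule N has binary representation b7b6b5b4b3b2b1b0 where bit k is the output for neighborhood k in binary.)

position 11: 111 → 1  (bit 7 = 1)
position 0: 110 → 1  (bit 6 = 1)
position 9: 101 → 1  (bit 5 = 1)
position 1: 100 → 1  (bit 4 = 1)
position 10: 011 → 0  (bit 3 = 0)
position 5: 010 → 0  (bit 2 = 0)
position 4: 001 → 1  (bit 1 = 1)
position 2: 000 → 0  (bit 0 = 0)
bits b7..b0 = 11110010 = 242

242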